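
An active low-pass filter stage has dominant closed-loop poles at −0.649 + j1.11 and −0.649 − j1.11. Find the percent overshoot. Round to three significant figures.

%OS ≈ 15.9%

With σ = 0.649, ω_d = 1.11: ω_n = √(σ²+ω_d²) = 1.29 rad/s, ζ = σ/ω_n = 0.505.
%OS = 100·exp(−πζ/√(1−ζ²)) = 15.9%.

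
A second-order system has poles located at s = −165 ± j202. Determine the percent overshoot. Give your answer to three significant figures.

%OS ≈ 7.68%

|pole| = ω_n = √(165² + 202²) = 261 rad/s; ζ = cos θ = σ/ω_n = 0.633.
Overshoot: exp(−π·0.633/√(1−0.633²)) = 0.0768, i.e. 7.68%.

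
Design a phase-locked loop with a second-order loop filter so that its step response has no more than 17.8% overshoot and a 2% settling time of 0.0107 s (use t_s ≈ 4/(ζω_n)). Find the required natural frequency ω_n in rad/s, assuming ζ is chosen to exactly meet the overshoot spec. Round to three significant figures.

ω_n ≈ 776 rad/s

From %OS = 100·exp(−πζ/√(1−ζ²)), invert to get ζ = −ln(OS)/√(π² + ln²(OS)) with OS = 0.178.
−ln 0.178 = 1.726, so ζ = 1.726/√(π² + 2.979) = 0.482.
From t_s ≈ 4/(ζω_n): ω_n = 4/(ζ·t_s) = 4/(0.482·0.0107) = 776 rad/s.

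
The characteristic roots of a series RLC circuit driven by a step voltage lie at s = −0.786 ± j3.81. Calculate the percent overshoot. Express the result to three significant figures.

With σ = 0.786, ω_d = 3.81: ω_n = √(σ²+ω_d²) = 3.89 rad/s, ζ = σ/ω_n = 0.202.
%OS = 100·exp(−πζ/√(1−ζ²)) = 52.3%.

%OS ≈ 52.3%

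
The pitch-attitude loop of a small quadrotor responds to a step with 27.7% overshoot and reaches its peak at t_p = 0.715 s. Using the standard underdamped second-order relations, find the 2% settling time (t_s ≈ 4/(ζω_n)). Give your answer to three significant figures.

t_s ≈ 2.23 s

From the overshoot, ζ = −ln(OS)/√(π²+ln²(OS)) = 0.378.
t_p = π/ω_d ⇒ ω_d = 4.39 rad/s; then ω_n = ω_d/√(1−ζ²) = 4.75 rad/s.
t_s ≈ 4/(ζω_n) = 4/(0.378·4.75) = 2.23 s.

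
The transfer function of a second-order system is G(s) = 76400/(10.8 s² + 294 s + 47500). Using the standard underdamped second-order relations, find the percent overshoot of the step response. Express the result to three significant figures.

Dividing through by 10.8: denominator becomes s² + 27.22 s + 4398.
So ω_n = √4398 = 66.3 rad/s and ζ = 27.22/(2·66.3) = 0.205.
%OS = 100 e^{−πζ/√(1−ζ²)} with ζ = 0.205 gives 51.7%.

%OS ≈ 51.7%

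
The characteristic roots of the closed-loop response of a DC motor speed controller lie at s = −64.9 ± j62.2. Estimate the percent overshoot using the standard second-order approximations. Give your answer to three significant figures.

The poles are at −σ ± jω_d with σ = 64.9 and ω_d = 62.2, so ω_n = √(σ²+ω_d²) = 89.9 rad/s and ζ = σ/ω_n = 0.722.
%OS = 100·exp(−πζ/√(1−ζ²)) = 3.77%.

%OS ≈ 3.77%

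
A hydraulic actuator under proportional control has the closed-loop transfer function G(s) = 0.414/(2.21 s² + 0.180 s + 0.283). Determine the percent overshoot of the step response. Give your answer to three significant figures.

%OS ≈ 69.8%

Dividing through by 2.21: denominator becomes s² + 0.08145 s + 0.1281.
So ω_n = √0.1281 = 0.358 rad/s and ζ = 0.08145/(2·0.358) = 0.114.
%OS = 100·exp(−πζ/√(1−ζ²)) = 69.8%.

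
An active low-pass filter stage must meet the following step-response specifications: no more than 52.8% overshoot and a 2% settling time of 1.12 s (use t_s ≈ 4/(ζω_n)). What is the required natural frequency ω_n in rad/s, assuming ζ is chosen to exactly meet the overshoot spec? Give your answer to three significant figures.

ω_n ≈ 17.9 rad/s

Inverting the overshoot relation: ζ = |ln 0.528|/√(π² + ln²0.528) = 0.199.
From t_s ≈ 4/(ζω_n): ω_n = 4/(ζ·t_s) = 4/(0.199·1.12) = 17.9 rad/s.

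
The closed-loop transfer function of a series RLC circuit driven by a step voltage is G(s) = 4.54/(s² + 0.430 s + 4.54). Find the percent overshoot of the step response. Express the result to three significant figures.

Matching coefficients with s² + 2ζω_n s + ω_n² gives ω_n² = 4.54 ⇒ ω_n = 2.13 rad/s, and ζ = 0.430/(2ω_n) = 0.101.
Overshoot: exp(−π·0.101/√(1−0.101²)) = 0.727, i.e. 72.7%.

%OS ≈ 72.7%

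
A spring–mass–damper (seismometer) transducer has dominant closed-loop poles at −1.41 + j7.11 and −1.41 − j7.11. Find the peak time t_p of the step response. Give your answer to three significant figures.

t_p ≈ 0.442 s

t_p = π/ω_d with ω_d = 7.11 (the imaginary part), so t_p = 0.442 s.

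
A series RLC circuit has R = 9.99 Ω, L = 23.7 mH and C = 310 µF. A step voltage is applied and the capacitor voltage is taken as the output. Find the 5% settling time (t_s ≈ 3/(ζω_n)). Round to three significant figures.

t_s ≈ 0.0142 s

For a series RLC circuit (capacitor voltage as output), ω_n = 1/√(LC) = 1/√(23.7 mH · 310 µF) = 369 rad/s.
ζ = (R/2)·√(C/L) = (9.99/2)·√(310 µF/23.7 mH) = 0.571.
t_s ≈ 3/(ζω_n) = 0.0142 s.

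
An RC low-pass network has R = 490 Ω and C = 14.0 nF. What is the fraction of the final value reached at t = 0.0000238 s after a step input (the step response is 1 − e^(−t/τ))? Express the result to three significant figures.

y/y_∞ ≈ 0.969

τ = RC = 490 × 14.0 nF = 0.00000686 s.
y(t)/y_∞ = 1 − e^(−t/τ) = 1 − e^(−0.0000238/0.00000686) = 1 − e^(−3.47) = 0.969.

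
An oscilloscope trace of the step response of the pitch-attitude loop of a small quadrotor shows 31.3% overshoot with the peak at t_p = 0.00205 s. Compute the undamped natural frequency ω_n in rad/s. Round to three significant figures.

From the overshoot, ζ = −ln(OS)/√(π²+ln²(OS)) = 0.347.
t_p = π/ω_d ⇒ ω_d = 1530 rad/s; then ω_n = ω_d/√(1−ζ²) = 1630 rad/s.

ω_n ≈ 1630 rad/s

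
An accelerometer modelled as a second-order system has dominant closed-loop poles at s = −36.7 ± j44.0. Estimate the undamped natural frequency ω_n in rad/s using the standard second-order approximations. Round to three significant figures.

|pole| = ω_n = √(36.7² + 44.0²) = 57.3 rad/s; ζ = cos θ = σ/ω_n = 0.641.

ω_n ≈ 57.3 rad/s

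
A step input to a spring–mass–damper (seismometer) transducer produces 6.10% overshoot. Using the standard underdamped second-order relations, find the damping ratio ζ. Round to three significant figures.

Inverting the overshoot relation: ζ = |ln 0.0610|/√(π² + ln²0.0610) = 0.665.

ζ ≈ 0.665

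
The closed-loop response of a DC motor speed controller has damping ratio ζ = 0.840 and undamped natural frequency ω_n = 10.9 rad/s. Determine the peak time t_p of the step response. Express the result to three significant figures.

The damped frequency is ω_d = ω_n√(1−ζ²) = 10.9·√(1−0.706) = 5.91 rad/s.
Peak time t_p = π/ω_d = π/5.91 = 0.531 s.

t_p ≈ 0.531 s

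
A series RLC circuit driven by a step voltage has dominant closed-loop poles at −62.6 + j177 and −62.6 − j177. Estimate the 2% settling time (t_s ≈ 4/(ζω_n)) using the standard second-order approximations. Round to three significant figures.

For poles at −σ ± jω_d, ζω_n = σ = 62.6, so t_s ≈ 4/σ = 0.0639 s.

t_s ≈ 0.0639 s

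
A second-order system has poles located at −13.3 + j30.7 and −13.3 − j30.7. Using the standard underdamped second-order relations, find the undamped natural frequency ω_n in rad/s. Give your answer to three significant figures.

With σ = 13.3, ω_d = 30.7: ω_n = √(σ²+ω_d²) = 33.5 rad/s, ζ = σ/ω_n = 0.398.

ω_n ≈ 33.5 rad/s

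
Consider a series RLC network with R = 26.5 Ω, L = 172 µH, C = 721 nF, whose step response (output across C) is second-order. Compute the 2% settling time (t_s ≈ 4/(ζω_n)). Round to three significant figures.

For a series RLC circuit (capacitor voltage as output), ω_n = 1/√(LC) = 1/√(172 µH · 721 nF) = 89800 rad/s.
ζ = (R/2)·√(C/L) = (26.5/2)·√(721 nF/172 µH) = 0.858.
t_s ≈ 4/(ζω_n) = 0.0000519 s.

t_s ≈ 0.0000519 s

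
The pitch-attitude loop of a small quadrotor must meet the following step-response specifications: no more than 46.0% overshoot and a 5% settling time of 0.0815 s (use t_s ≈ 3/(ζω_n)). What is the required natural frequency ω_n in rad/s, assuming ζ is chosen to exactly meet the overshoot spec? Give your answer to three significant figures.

ω_n ≈ 153 rad/s

Inverting the overshoot relation: ζ = |ln 0.460|/√(π² + ln²0.460) = 0.240.
From t_s ≈ 3/(ζω_n): ω_n = 3/(ζ·t_s) = 3/(0.240·0.0815) = 153 rad/s.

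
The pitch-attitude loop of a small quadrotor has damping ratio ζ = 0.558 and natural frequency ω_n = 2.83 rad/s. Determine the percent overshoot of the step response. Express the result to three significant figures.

For an underdamped second-order system, %OS = 100·exp(−πζ/√(1−ζ²)).
πζ/√(1−ζ²) = π·0.558/√(1−0.311) = 2.112, so %OS = 100·e^(−2.112) = 12.1%.

%OS ≈ 12.1%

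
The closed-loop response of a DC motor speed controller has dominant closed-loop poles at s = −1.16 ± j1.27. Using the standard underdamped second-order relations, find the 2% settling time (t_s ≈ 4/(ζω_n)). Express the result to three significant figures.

t_s ≈ 3.45 s

For poles at −σ ± jω_d, ζω_n = σ = 1.16, so t_s ≈ 4/σ = 3.45 s.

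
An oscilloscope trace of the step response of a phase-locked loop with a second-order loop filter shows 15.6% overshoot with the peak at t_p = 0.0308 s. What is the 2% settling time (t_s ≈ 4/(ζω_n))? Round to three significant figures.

ζ from %OS: ζ = |ln 0.156|/√(π²+ln²0.156) = 0.509.
t_p = π/ω_d ⇒ ω_d = 102 rad/s; then ω_n = ω_d/√(1−ζ²) = 119 rad/s.
t_s ≈ 4/(ζω_n) = 4/(0.509·119) = 0.0663 s.

t_s ≈ 0.0663 s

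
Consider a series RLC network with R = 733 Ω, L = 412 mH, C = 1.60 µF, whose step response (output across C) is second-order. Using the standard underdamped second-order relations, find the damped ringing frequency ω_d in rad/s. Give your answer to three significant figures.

For a series RLC circuit (capacitor voltage as output), ω_n = 1/√(LC) = 1/√(412 mH · 1.60 µF) = 1230 rad/s.
ζ = (R/2)·√(C/L) = (733/2)·√(1.60 µF/412 mH) = 0.722.
ω_d = ω_n√(1−ζ²) = 852 rad/s.

ω_d ≈ 852 rad/s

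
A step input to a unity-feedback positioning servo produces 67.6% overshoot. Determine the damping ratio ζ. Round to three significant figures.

From %OS = 100·exp(−πζ/√(1−ζ²)), invert to get ζ = −ln(OS)/√(π² + ln²(OS)) with OS = 0.676.
−ln 0.676 = 0.3916, so ζ = 0.3916/√(π² + 0.1533) = 0.124.

ζ ≈ 0.124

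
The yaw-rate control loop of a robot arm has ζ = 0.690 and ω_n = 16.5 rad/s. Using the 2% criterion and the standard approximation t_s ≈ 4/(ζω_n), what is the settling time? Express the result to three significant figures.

t_s ≈ 4/(ζω_n) = 4/(0.690 × 16.5) = 0.351 s.

t_s ≈ 0.351 s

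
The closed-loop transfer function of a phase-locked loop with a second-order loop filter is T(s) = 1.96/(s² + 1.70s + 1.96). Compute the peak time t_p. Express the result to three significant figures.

Matching coefficients with s² + 2ζω_n s + ω_n² gives ω_n² = 1.96 ⇒ ω_n = 1.40 rad/s, and ζ = 1.70/(2ω_n) = 0.607.
ω_d = 1.40·√(1 − 0.607²) = 1.11 rad/s. Then t_p = π/ω_d = 2.82 s.

t_p ≈ 2.82 s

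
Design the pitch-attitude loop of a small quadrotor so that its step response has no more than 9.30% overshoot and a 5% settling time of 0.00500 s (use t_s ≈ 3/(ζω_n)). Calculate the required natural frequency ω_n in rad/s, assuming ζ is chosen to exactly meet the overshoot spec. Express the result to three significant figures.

ω_n ≈ 995 rad/s

Inverting the overshoot relation: ζ = |ln 0.0930|/√(π² + ln²0.0930) = 0.603.
From t_s ≈ 3/(ζω_n): ω_n = 3/(ζ·t_s) = 3/(0.603·0.00500) = 995 rad/s.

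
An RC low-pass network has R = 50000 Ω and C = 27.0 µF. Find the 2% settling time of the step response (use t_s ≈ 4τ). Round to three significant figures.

t_s ≈ 5.40 s

τ = RC = 50000 × 27.0 µF = 1.35 s.
t_s ≈ 4τ = 5.40 s.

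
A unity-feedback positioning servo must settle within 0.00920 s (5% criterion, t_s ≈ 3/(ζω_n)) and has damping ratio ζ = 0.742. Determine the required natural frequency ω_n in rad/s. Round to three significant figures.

ω_n ≈ 439 rad/s

Rearranging t_s ≈ 3/(ζω_n) gives ω_n = 3/(ζ·t_s) = 3/(0.742 × 0.00920) = 439 rad/s.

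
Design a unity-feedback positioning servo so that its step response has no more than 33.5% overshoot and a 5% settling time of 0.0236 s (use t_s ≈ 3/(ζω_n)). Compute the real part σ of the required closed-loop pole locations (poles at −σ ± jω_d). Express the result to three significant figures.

σ ≈ 127

The settling-time spec alone fixes σ = ζω_n = 3/t_s = 3/0.0236 = 127.
(Overshoot then fixes ζ = 0.329 and hence ω_d = σ·√(1−ζ²)/ζ = 365 rad/s.)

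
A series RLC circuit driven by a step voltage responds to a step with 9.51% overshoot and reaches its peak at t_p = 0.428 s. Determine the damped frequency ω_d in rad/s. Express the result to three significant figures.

ω_d ≈ 7.34 rad/s

t_p = π/ω_d, so ω_d = π/0.428 = 7.34 rad/s.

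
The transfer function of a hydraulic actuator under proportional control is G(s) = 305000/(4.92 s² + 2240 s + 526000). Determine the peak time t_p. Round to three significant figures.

Dividing through by 4.92: denominator becomes s² + 455.3 s + 106900.
So ω_n = √106900 = 327 rad/s and ζ = 455.3/(2·327) = 0.696.
The damped frequency ω_d = ω_n√(1−ζ²) = 235 rad/s. t_p = π/ω_d = 0.0134 s.

t_p ≈ 0.0134 s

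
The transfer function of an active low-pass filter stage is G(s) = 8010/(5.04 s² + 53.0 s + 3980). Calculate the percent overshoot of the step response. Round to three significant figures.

%OS ≈ 55.0%

Dividing through by 5.04: denominator becomes s² + 10.52 s + 789.7.
So ω_n = √789.7 = 28.1 rad/s and ζ = 10.52/(2·28.1) = 0.187.
Overshoot: exp(−π·0.187/√(1−0.187²)) = 0.550, i.e. 55.0%.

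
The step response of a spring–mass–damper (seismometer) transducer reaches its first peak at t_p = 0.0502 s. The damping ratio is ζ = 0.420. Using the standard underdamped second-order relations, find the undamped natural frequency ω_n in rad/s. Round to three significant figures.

Peak time t_p = π/ω_d, so ω_d = π/t_p = π/0.0502 = 62.6 rad/s.
ω_n = ω_d/√(1−ζ²) = 62.6/√0.824 = 69.0 rad/s.

ω_n ≈ 69.0 rad/s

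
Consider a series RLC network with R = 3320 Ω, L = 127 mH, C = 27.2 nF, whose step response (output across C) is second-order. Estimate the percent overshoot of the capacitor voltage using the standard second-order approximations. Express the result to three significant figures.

For a series RLC circuit (capacitor voltage as output), ω_n = 1/√(LC) = 1/√(127 mH · 27.2 nF) = 17000 rad/s.
ζ = (R/2)·√(C/L) = (3320/2)·√(27.2 nF/127 mH) = 0.768.
%OS = 100·exp(−πζ/√(1−ζ²)) = 2.31%.

%OS ≈ 2.31%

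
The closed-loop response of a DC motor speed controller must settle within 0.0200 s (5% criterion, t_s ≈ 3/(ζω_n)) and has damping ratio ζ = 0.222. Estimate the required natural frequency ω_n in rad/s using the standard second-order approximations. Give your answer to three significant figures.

ω_n ≈ 676 rad/s

Rearranging t_s ≈ 3/(ζω_n) gives ω_n = 3/(ζ·t_s) = 3/(0.222 × 0.0200) = 676 rad/s.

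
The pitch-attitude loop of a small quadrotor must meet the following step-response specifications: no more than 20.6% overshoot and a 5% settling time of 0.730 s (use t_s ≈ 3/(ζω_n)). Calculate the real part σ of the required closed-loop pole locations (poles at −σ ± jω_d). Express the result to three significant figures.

σ ≈ 4.11

The settling-time spec alone fixes σ = ζω_n = 3/t_s = 3/0.730 = 4.11.
(Overshoot then fixes ζ = 0.449 and hence ω_d = σ·√(1−ζ²)/ζ = 8.17 rad/s.)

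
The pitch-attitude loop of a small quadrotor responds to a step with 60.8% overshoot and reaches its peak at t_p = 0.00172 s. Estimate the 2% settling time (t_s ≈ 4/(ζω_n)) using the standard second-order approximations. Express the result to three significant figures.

ζ from %OS: ζ = |ln 0.608|/√(π²+ln²0.608) = 0.156.
From t_p = π/ω_d, ω_d = π/0.00172 = 1830 rad/s, so ω_n = ω_d/√(1−ζ²) = 1850 rad/s.
t_s ≈ 4/(ζω_n) = 4/(0.156·1850) = 0.0138 s.

t_s ≈ 0.0138 s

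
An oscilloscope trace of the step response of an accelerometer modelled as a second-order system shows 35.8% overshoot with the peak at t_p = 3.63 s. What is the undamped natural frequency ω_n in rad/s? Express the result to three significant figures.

From the overshoot, ζ = −ln(OS)/√(π²+ln²(OS)) = 0.311.
From t_p = π/ω_d, ω_d = π/3.63 = 0.865 rad/s, so ω_n = ω_d/√(1−ζ²) = 0.911 rad/s.

ω_n ≈ 0.911 rad/s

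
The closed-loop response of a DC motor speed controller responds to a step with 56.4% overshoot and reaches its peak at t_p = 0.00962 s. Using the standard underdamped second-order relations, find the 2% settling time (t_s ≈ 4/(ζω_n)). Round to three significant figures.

ζ from %OS: ζ = |ln 0.564|/√(π²+ln²0.564) = 0.179.
From t_p = π/ω_d, ω_d = π/0.00962 = 327 rad/s, so ω_n = ω_d/√(1−ζ²) = 332 rad/s.
t_s ≈ 4/(ζω_n) = 4/(0.179·332) = 0.0672 s.

t_s ≈ 0.0672 s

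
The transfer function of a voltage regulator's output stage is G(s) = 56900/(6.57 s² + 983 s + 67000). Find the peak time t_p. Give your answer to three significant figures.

Dividing through by 6.57: denominator becomes s² + 149.6 s + 10200.
So ω_n = √10200 = 101 rad/s and ζ = 149.6/(2·101) = 0.741.
ω_d = 101·√(1 − 0.741²) = 67.8 rad/s. t_p = π/ω_d = 0.0463 s.

t_p ≈ 0.0463 s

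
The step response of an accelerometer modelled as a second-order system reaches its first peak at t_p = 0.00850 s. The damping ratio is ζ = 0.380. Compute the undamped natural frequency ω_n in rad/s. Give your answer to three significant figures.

Peak time t_p = π/ω_d, so ω_d = π/t_p = π/0.00850 = 370 rad/s.
ω_n = ω_d/√(1−ζ²) = 370/√0.856 = 400 rad/s.

ω_n ≈ 400 rad/s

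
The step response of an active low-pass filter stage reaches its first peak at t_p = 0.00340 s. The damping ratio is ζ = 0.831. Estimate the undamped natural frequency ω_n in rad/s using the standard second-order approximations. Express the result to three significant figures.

ω_n ≈ 1660 rad/s

Peak time t_p = π/ω_d, so ω_d = π/t_p = π/0.00340 = 924 rad/s.
ω_n = ω_d/√(1−ζ²) = 924/√0.309 = 1660 rad/s.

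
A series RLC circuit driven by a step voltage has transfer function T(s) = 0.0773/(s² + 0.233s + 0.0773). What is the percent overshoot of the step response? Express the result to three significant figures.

%OS ≈ 23.5%

Matching coefficients with s² + 2ζω_n s + ω_n² gives ω_n² = 0.0773 ⇒ ω_n = 0.278 rad/s, and ζ = 0.233/(2ω_n) = 0.419.
%OS = 100·exp(−πζ/√(1−ζ²)) = 23.5%.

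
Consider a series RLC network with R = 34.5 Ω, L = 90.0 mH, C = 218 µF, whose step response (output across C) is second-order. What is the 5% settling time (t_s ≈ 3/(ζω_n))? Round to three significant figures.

t_s ≈ 0.0157 s

For a series RLC circuit (capacitor voltage as output), ω_n = 1/√(LC) = 1/√(90.0 mH · 218 µF) = 226 rad/s.
ζ = (R/2)·√(C/L) = (34.5/2)·√(218 µF/90.0 mH) = 0.849.
t_s ≈ 3/(ζω_n) = 0.0157 s.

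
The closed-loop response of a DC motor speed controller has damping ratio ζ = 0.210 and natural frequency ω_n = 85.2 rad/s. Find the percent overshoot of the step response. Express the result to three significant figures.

For an underdamped second-order system, %OS = 100·exp(−πζ/√(1−ζ²)).
πζ/√(1−ζ²) = π·0.210/√(1−0.0441) = 0.6748, so %OS = 100·e^(−0.6748) = 50.9%.

%OS ≈ 50.9%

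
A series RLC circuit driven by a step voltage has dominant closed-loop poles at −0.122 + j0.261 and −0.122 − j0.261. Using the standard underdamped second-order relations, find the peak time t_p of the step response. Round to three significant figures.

t_p ≈ 12.0 s

t_p = π/ω_d with ω_d = 0.261 (the imaginary part), so t_p = 12.0 s.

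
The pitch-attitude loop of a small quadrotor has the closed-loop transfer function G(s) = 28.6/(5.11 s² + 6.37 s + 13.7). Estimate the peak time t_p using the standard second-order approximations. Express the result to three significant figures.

Dividing through by 5.11: denominator becomes s² + 1.247 s + 2.681.
So ω_n = √2.681 = 1.64 rad/s and ζ = 1.247/(2·1.64) = 0.381.
The damped frequency ω_d = ω_n√(1−ζ²) = 1.51 rad/s. t_p = π/ω_d = 2.07 s.

t_p ≈ 2.07 s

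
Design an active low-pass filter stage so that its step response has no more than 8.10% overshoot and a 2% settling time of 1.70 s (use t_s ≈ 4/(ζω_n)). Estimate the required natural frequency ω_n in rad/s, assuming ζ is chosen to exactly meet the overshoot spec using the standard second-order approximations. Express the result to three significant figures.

ω_n ≈ 3.77 rad/s

From %OS = 100·exp(−πζ/√(1−ζ²)), invert to get ζ = −ln(OS)/√(π² + ln²(OS)) with OS = 0.0810.
−ln 0.0810 = 2.513, so ζ = 2.513/√(π² + 6.317) = 0.625.
From t_s ≈ 4/(ζω_n): ω_n = 4/(ζ·t_s) = 4/(0.625·1.70) = 3.77 rad/s.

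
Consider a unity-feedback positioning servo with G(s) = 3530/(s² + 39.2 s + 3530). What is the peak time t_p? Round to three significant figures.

Comparing the denominator to s² + 2ζω_n s + ω_n²: ω_n = √3530 = 59.4 rad/s, and 2ζω_n = 39.2 so ζ = 39.2/(2·59.4) = 0.330.
ω_d = 59.4·√(1 − 0.330²) = 56.1 rad/s. Then t_p = π/ω_d = 0.0560 s.

t_p ≈ 0.0560 s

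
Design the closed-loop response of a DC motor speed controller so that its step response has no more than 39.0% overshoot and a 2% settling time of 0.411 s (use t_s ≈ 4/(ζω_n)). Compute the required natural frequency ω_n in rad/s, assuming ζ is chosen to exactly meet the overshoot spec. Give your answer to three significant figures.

ω_n ≈ 33.9 rad/s

From %OS = 100·exp(−πζ/√(1−ζ²)), invert to get ζ = −ln(OS)/√(π² + ln²(OS)) with OS = 0.390.
−ln 0.390 = 0.9416, so ζ = 0.9416/√(π² + 0.8866) = 0.287.
Then ω_n = 4/(ζ t_s) = 4/(0.287 × 0.411) = 33.9 rad/s.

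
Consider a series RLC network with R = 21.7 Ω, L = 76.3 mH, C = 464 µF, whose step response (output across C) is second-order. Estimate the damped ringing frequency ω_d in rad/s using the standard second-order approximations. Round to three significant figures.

ω_d ≈ 89.6 rad/s

For a series RLC circuit (capacitor voltage as output), ω_n = 1/√(LC) = 1/√(76.3 mH · 464 µF) = 168 rad/s.
ζ = (R/2)·√(C/L) = (21.7/2)·√(464 µF/76.3 mH) = 0.846.
ω_d = 168·√(1 − 0.846²) = 89.6 rad/s.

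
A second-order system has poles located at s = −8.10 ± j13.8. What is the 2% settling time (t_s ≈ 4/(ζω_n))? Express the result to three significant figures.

t_s ≈ 0.494 s

For poles at −σ ± jω_d, ζω_n = σ = 8.10, so t_s ≈ 4/σ = 0.494 s.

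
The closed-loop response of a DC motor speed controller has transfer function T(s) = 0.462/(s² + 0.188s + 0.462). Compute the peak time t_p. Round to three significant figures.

ω_n = √0.462 = 0.680 rad/s; ζ = 0.188/(2·0.680) = 0.138.
The damped frequency ω_d = ω_n√(1−ζ²) = 0.673 rad/s. Then t_p = π/ω_d = 4.67 s.

t_p ≈ 4.67 s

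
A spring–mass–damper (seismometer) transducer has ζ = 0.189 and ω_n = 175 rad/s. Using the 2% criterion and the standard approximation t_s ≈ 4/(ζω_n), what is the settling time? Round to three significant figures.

t_s ≈ 0.121 s

t_s ≈ 4/(ζω_n) = 4/(0.189 × 175) = 0.121 s.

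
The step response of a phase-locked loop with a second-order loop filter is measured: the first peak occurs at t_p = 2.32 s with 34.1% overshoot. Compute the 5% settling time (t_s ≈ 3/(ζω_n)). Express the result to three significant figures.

t_s ≈ 6.47 s

The overshoot fixes ζ = −ln(OS)/√(π²+ln²(OS)) = 0.324.
t_p = π/ω_d ⇒ ω_d = 1.35 rad/s; then ω_n = ω_d/√(1−ζ²) = 1.43 rad/s.
t_s ≈ 3/(ζω_n) = 3/(0.324·1.43) = 6.47 s.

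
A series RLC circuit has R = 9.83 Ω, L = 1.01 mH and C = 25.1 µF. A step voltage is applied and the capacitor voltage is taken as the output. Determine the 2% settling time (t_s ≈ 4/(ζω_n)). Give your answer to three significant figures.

For a series RLC circuit (capacitor voltage as output), ω_n = 1/√(LC) = 1/√(1.01 mH · 25.1 µF) = 6280 rad/s.
ζ = (R/2)·√(C/L) = (9.83/2)·√(25.1 µF/1.01 mH) = 0.775.
t_s ≈ 4/(ζω_n) = 0.000822 s.

t_s ≈ 0.000822 s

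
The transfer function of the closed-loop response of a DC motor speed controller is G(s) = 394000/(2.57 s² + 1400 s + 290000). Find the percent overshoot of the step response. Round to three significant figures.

%OS ≈ 1.29%

Dividing through by 2.57: denominator becomes s² + 544.7 s + 112800.
So ω_n = √112800 = 336 rad/s and ζ = 544.7/(2·336) = 0.811.
Overshoot: exp(−π·0.811/√(1−0.811²)) = 0.0129, i.e. 1.29%.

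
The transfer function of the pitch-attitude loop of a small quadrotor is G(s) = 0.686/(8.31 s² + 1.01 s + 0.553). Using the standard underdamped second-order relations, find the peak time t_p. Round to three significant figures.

Dividing through by 8.31: denominator becomes s² + 0.1215 s + 0.06655.
So ω_n = √0.06655 = 0.258 rad/s and ζ = 0.1215/(2·0.258) = 0.236.
ω_d = ω_n√(1−ζ²) = 0.251 rad/s. t_p = π/ω_d = 12.5 s.

t_p ≈ 12.5 s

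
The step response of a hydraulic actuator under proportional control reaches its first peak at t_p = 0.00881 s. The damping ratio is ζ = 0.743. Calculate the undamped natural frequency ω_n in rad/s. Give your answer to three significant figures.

ω_n ≈ 533 rad/s

Peak time t_p = π/ω_d, so ω_d = π/t_p = π/0.00881 = 357 rad/s.
ω_n = ω_d/√(1−ζ²) = 357/√0.448 = 533 rad/s.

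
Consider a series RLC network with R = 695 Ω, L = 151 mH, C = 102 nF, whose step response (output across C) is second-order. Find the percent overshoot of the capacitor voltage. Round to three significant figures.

For a series RLC circuit (capacitor voltage as output), ω_n = 1/√(LC) = 1/√(151 mH · 102 nF) = 8060 rad/s.
ζ = (R/2)·√(C/L) = (695/2)·√(102 nF/151 mH) = 0.286.
%OS = 100·exp(−πζ/√(1−ζ²)) = 39.2%.

%OS ≈ 39.2%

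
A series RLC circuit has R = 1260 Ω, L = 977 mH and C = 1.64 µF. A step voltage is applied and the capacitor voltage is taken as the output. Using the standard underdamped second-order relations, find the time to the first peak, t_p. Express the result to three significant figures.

t_p ≈ 0.00688 s

For a series RLC circuit (capacitor voltage as output), ω_n = 1/√(LC) = 1/√(977 mH · 1.64 µF) = 790 rad/s.
ζ = (R/2)·√(C/L) = (1260/2)·√(1.64 µF/977 mH) = 0.816.
ω_d = 790·√(1 − 0.816²) = 456 rad/s. t_p = π/ω_d = 0.00688 s.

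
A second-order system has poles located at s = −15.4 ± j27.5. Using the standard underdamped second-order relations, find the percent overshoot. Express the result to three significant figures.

%OS ≈ 17.2%

|pole| = ω_n = √(15.4² + 27.5²) = 31.5 rad/s; ζ = cos θ = σ/ω_n = 0.489.
%OS = 100 e^{−πζ/√(1−ζ²)} with ζ = 0.489 gives 17.2%.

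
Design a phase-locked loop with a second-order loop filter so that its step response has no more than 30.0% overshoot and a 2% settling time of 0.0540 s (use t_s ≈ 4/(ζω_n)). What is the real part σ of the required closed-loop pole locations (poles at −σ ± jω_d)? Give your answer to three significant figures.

The settling-time spec alone fixes σ = ζω_n = 4/t_s = 4/0.0540 = 74.1.
(Overshoot then fixes ζ = 0.358 and hence ω_d = σ·√(1−ζ²)/ζ = 193 rad/s.)

σ ≈ 74.1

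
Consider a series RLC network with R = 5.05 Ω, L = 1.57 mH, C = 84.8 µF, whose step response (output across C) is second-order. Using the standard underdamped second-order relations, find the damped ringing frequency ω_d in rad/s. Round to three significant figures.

ω_d ≈ 2220 rad/s

For a series RLC circuit (capacitor voltage as output), ω_n = 1/√(LC) = 1/√(1.57 mH · 84.8 µF) = 2740 rad/s.
ζ = (R/2)·√(C/L) = (5.05/2)·√(84.8 µF/1.57 mH) = 0.587.
The damped frequency ω_d = ω_n√(1−ζ²) = 2220 rad/s.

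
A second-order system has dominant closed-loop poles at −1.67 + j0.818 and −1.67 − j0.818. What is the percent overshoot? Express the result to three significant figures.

With σ = 1.67, ω_d = 0.818: ω_n = √(σ²+ω_d²) = 1.86 rad/s, ζ = σ/ω_n = 0.898.
%OS = 100 e^{−πζ/√(1−ζ²)} with ζ = 0.898 gives 0.164%.

%OS ≈ 0.164%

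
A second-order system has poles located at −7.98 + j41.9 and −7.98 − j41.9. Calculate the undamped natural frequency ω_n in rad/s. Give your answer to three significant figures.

|pole| = ω_n = √(7.98² + 41.9²) = 42.7 rad/s; ζ = cos θ = σ/ω_n = 0.187.

ω_n ≈ 42.7 rad/s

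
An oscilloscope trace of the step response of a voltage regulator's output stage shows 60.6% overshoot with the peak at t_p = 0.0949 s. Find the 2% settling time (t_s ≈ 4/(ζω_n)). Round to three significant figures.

The overshoot fixes ζ = −ln(OS)/√(π²+ln²(OS)) = 0.157.
t_p = π/ω_d ⇒ ω_d = 33.1 rad/s; then ω_n = ω_d/√(1−ζ²) = 33.5 rad/s.
t_s ≈ 4/(ζω_n) = 4/(0.157·33.5) = 0.758 s.

t_s ≈ 0.758 s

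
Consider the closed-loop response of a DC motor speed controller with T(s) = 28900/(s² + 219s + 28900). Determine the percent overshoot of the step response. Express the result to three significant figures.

ω_n = √28900 = 170 rad/s; ζ = 219/(2·170) = 0.644.
%OS = 100·exp(−πζ/√(1−ζ²)) = 7.10%.

%OS ≈ 7.10%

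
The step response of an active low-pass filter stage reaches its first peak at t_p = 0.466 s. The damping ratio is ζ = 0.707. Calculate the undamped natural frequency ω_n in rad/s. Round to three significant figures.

ω_n ≈ 9.53 rad/s

Peak time t_p = π/ω_d, so ω_d = π/t_p = π/0.466 = 6.74 rad/s.
ω_n = ω_d/√(1−ζ²) = 6.74/√0.500 = 9.53 rad/s.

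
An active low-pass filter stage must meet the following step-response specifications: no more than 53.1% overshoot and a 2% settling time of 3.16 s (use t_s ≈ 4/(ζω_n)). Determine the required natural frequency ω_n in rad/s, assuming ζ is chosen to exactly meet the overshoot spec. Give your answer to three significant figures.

From %OS = 100·exp(−πζ/√(1−ζ²)), invert to get ζ = −ln(OS)/√(π² + ln²(OS)) with OS = 0.531.
−ln 0.531 = 0.6330, so ζ = 0.6330/√(π² + 0.4007) = 0.198.
Then ω_n = 4/(ζ t_s) = 4/(0.198 × 3.16) = 6.41 rad/s.

ω_n ≈ 6.41 rad/s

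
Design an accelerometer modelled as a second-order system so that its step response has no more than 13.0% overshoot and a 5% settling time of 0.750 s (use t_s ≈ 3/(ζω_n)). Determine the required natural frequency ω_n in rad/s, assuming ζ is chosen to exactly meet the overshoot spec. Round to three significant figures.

Inverting the overshoot relation: ζ = |ln 0.130|/√(π² + ln²0.130) = 0.545.
From t_s ≈ 3/(ζω_n): ω_n = 3/(ζ·t_s) = 3/(0.545·0.750) = 7.34 rad/s.

ω_n ≈ 7.34 rad/s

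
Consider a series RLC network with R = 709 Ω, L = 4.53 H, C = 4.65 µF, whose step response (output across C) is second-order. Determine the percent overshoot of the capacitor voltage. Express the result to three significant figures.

For a series RLC circuit (capacitor voltage as output), ω_n = 1/√(LC) = 1/√(4.53 H · 4.65 µF) = 218 rad/s.
ζ = (R/2)·√(C/L) = (709/2)·√(4.65 µF/4.53 H) = 0.359.
Overshoot: exp(−π·0.359/√(1−0.359²)) = 0.298, i.e. 29.8%.

%OS ≈ 29.8%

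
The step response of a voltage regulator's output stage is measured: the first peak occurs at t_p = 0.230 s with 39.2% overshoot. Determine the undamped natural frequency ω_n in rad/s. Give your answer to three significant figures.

ω_n ≈ 14.3 rad/s

The overshoot fixes ζ = −ln(OS)/√(π²+ln²(OS)) = 0.286.
t_p = π/ω_d ⇒ ω_d = 13.7 rad/s; then ω_n = ω_d/√(1−ζ²) = 14.3 rad/s.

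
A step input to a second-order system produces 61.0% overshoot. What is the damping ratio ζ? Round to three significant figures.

ζ ≈ 0.155

Inverting the overshoot relation: ζ = |ln 0.610|/√(π² + ln²0.610) = 0.155.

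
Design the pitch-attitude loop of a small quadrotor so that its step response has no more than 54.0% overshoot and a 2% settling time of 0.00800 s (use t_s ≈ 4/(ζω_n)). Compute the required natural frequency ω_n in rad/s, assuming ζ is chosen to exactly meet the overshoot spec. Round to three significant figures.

Inverting the overshoot relation: ζ = |ln 0.540|/√(π² + ln²0.540) = 0.192.
From t_s ≈ 4/(ζω_n): ω_n = 4/(ζ·t_s) = 4/(0.192·0.00800) = 2600 rad/s.

ω_n ≈ 2600 rad/s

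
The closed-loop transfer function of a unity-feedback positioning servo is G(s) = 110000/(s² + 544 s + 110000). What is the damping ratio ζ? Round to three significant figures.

Comparing the denominator to s² + 2ζω_n s + ω_n²: ω_n = √110000 = 332 rad/s, and 2ζω_n = 544 so ζ = 544/(2·332) = 0.820.

ζ ≈ 0.820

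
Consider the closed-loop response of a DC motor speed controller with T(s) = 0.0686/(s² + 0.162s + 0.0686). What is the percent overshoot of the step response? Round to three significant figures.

%OS ≈ 36.0%

ω_n = √0.0686 = 0.262 rad/s; ζ = 0.162/(2·0.262) = 0.309.
%OS = 100·exp(−πζ/√(1−ζ²)) = 36.0%.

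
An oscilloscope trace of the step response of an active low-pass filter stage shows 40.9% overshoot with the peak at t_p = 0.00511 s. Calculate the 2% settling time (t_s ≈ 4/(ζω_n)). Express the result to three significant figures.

The overshoot fixes ζ = −ln(OS)/√(π²+ln²(OS)) = 0.274.
From t_p = π/ω_d, ω_d = π/0.00511 = 615 rad/s, so ω_n = ω_d/√(1−ζ²) = 639 rad/s.
t_s ≈ 4/(ζω_n) = 4/(0.274·639) = 0.0229 s.

t_s ≈ 0.0229 s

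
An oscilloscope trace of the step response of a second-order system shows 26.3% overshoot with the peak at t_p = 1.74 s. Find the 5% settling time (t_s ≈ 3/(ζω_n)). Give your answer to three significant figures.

t_s ≈ 3.91 s

From the overshoot, ζ = −ln(OS)/√(π²+ln²(OS)) = 0.391.
t_p = π/ω_d ⇒ ω_d = 1.81 rad/s; then ω_n = ω_d/√(1−ζ²) = 1.96 rad/s.
t_s ≈ 3/(ζω_n) = 3/(0.391·1.96) = 3.91 s.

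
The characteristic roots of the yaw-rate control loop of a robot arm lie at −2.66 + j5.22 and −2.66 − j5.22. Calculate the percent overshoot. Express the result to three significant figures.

%OS ≈ 20.2%

|pole| = ω_n = √(2.66² + 5.22²) = 5.86 rad/s; ζ = cos θ = σ/ω_n = 0.454.
%OS = 100 e^{−πζ/√(1−ζ²)} with ζ = 0.454 gives 20.2%.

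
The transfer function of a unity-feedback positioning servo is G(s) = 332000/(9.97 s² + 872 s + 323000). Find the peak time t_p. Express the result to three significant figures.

t_p ≈ 0.0180 s

Dividing through by 9.97: denominator becomes s² + 87.46 s + 32400.
So ω_n = √32400 = 180 rad/s and ζ = 87.46/(2·180) = 0.243.
The damped frequency ω_d = ω_n√(1−ζ²) = 175 rad/s. t_p = π/ω_d = 0.0180 s.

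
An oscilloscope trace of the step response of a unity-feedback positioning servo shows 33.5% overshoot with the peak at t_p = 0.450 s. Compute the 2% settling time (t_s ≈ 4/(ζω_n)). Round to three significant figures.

t_s ≈ 1.65 s

From the overshoot, ζ = −ln(OS)/√(π²+ln²(OS)) = 0.329.
t_p = π/ω_d ⇒ ω_d = 6.98 rad/s; then ω_n = ω_d/√(1−ζ²) = 7.39 rad/s.
t_s ≈ 4/(ζω_n) = 4/(0.329·7.39) = 1.65 s.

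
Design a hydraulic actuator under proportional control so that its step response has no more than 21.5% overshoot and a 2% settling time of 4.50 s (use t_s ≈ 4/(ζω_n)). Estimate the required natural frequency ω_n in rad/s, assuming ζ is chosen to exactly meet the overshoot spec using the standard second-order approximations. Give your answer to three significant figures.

From %OS = 100·exp(−πζ/√(1−ζ²)), invert to get ζ = −ln(OS)/√(π² + ln²(OS)) with OS = 0.215.
−ln 0.215 = 1.537, so ζ = 1.537/√(π² + 2.363) = 0.439.
From t_s ≈ 4/(ζω_n): ω_n = 4/(ζ·t_s) = 4/(0.439·4.50) = 2.02 rad/s.

ω_n ≈ 2.02 rad/s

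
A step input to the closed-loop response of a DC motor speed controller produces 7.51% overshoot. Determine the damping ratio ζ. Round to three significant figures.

ζ ≈ 0.636

Inverting the overshoot relation: ζ = |ln 0.0751|/√(π² + ln²0.0751) = 0.636.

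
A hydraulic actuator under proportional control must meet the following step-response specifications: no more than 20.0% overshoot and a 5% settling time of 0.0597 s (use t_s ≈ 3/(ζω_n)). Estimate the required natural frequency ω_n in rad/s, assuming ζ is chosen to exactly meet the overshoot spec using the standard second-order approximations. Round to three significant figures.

From %OS = 100·exp(−πζ/√(1−ζ²)), invert to get ζ = −ln(OS)/√(π² + ln²(OS)) with OS = 0.200.
−ln 0.200 = 1.609, so ζ = 1.609/√(π² + 2.590) = 0.456.
Then ω_n = 3/(ζ t_s) = 3/(0.456 × 0.0597) = 110 rad/s.

ω_n ≈ 110 rad/s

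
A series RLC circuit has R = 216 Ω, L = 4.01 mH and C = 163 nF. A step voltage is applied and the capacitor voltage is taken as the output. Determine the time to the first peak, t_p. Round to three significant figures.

t_p ≈ 0.000111 s

For a series RLC circuit (capacitor voltage as output), ω_n = 1/√(LC) = 1/√(4.01 mH · 163 nF) = 39100 rad/s.
ζ = (R/2)·√(C/L) = (216/2)·√(163 nF/4.01 mH) = 0.689.
The damped frequency ω_d = ω_n√(1−ζ²) = 28400 rad/s. t_p = π/ω_d = 0.000111 s.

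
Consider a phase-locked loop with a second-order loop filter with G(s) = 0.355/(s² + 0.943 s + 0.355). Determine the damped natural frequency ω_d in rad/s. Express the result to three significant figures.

ω_d ≈ 0.364 rad/s

ω_n = √0.355 = 0.596 rad/s; ζ = 0.943/(2·0.596) = 0.791.
The damped frequency ω_d = ω_n√(1−ζ²) = 0.364 rad/s.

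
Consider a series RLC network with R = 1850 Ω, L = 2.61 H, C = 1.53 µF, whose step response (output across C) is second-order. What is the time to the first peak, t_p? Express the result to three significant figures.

For a series RLC circuit (capacitor voltage as output), ω_n = 1/√(LC) = 1/√(2.61 H · 1.53 µF) = 500 rad/s.
ζ = (R/2)·√(C/L) = (1850/2)·√(1.53 µF/2.61 H) = 0.708.
ω_d = 500·√(1 − 0.708²) = 353 rad/s. t_p = π/ω_d = 0.00889 s.

t_p ≈ 0.00889 s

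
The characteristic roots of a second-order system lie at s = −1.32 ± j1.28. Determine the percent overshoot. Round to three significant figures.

%OS ≈ 3.92%

The poles are at −σ ± jω_d with σ = 1.32 and ω_d = 1.28, so ω_n = √(σ²+ω_d²) = 1.84 rad/s and ζ = σ/ω_n = 0.718.
%OS = 100 e^{−πζ/√(1−ζ²)} with ζ = 0.718 gives 3.92%.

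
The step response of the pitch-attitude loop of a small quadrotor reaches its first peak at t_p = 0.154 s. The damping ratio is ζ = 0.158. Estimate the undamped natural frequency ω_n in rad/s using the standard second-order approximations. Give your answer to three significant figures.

Peak time t_p = π/ω_d, so ω_d = π/t_p = π/0.154 = 20.4 rad/s.
ω_n = ω_d/√(1−ζ²) = 20.4/√0.975 = 20.7 rad/s.

ω_n ≈ 20.7 rad/s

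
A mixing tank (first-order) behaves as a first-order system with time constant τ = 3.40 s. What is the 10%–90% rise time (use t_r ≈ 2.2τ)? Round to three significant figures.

t_r ≈ 7.48 s

t_r ≈ 2.2τ = 7.48 s.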